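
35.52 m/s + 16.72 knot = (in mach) 0.1296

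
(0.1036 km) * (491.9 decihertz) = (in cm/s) 5.096e+05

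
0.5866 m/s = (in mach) 0.001723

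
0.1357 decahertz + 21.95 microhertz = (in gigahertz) 1.357e-09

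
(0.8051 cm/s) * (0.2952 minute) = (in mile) 8.861e-05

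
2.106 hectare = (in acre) 5.204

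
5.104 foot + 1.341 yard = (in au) 1.86e-11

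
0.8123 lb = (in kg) 0.3685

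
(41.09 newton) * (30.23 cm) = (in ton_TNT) 2.969e-09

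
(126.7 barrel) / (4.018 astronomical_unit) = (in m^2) 3.351e-11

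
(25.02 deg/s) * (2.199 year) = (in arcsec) 6.246e+12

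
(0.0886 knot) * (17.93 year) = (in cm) 2.577e+09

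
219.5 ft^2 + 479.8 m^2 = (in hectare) 0.05002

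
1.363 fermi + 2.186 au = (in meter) 3.27e+11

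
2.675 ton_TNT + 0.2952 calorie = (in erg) 1.119e+17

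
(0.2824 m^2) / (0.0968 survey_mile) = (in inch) 0.07137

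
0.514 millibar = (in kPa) 0.0514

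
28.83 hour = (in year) 0.003291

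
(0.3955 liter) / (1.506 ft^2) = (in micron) 2827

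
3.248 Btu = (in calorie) 819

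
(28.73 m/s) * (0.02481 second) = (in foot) 2.339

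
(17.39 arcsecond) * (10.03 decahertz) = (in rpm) 0.08075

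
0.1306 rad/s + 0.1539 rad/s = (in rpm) 2.717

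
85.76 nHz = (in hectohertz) 8.576e-10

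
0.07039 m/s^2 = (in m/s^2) 0.07039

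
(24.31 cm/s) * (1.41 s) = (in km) 0.0003428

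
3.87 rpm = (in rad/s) 0.4053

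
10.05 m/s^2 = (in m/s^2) 10.05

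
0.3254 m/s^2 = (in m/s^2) 0.3254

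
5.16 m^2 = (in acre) 0.001275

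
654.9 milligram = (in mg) 654.9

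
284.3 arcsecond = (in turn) 0.0002194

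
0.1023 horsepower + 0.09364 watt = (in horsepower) 0.1024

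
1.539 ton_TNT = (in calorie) 1.539e+09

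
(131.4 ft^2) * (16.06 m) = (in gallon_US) 5.179e+04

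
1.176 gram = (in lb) 0.002593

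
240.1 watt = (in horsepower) 0.322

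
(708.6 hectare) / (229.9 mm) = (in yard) 3.371e+07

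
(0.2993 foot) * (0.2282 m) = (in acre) 5.144e-06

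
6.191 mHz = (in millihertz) 6.191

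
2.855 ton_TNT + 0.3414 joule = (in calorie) 2.855e+09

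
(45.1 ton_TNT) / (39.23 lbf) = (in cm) 1.081e+11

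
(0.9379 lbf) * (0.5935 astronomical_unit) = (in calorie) 8.853e+10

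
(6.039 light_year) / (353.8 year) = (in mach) 1.504e+04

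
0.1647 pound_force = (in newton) 0.7326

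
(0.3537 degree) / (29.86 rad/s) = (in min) 3.446e-06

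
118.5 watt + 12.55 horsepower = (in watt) 9477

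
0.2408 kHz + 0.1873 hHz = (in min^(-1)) 1.557e+04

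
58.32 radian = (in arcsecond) 1.203e+07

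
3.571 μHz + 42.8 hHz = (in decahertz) 428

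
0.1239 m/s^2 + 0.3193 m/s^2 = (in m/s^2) 0.4432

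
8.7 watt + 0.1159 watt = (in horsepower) 0.01182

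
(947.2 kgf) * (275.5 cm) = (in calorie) 6116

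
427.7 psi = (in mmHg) 2.212e+04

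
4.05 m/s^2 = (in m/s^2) 4.05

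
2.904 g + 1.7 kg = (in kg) 1.703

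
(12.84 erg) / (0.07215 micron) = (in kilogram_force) 1.815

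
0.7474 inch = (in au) 1.269e-13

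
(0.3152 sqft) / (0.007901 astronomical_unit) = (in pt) 7.023e-08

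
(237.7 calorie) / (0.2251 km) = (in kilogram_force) 0.4505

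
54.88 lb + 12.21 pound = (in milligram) 3.043e+07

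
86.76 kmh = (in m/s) 24.1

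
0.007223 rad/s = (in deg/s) 0.4138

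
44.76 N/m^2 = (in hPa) 0.4476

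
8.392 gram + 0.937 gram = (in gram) 9.329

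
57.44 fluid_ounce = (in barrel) 0.01068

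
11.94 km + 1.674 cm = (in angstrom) 1.194e+14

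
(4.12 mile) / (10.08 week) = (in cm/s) 0.1088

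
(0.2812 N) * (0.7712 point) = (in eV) 4.775e+14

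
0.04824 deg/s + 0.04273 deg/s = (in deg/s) 0.09097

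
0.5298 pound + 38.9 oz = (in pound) 2.961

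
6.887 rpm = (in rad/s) 0.7212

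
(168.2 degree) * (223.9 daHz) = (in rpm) 6.277e+04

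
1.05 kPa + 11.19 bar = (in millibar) 1.12e+04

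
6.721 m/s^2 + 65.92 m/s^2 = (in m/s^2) 72.64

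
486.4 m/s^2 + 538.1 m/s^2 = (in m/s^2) 1024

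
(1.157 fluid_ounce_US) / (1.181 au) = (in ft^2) 2.085e-15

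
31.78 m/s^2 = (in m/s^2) 31.78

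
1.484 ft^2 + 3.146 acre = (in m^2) 1.273e+04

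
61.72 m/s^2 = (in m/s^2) 61.72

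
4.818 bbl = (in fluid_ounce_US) 2.59e+04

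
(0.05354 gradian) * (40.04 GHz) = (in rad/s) 3.367e+07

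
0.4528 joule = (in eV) 2.826e+18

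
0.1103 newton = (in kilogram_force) 0.01125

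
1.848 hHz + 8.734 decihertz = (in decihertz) 1857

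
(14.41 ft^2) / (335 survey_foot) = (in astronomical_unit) 8.764e-14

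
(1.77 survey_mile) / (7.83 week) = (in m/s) 0.0006015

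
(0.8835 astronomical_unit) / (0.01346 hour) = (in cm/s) 2.728e+11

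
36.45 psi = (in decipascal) 2.513e+06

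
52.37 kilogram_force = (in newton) 513.6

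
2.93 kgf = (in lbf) 6.46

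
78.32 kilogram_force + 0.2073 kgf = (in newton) 770.1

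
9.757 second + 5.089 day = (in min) 7328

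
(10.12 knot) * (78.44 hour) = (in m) 1.47e+06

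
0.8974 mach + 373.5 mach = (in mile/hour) 2.852e+05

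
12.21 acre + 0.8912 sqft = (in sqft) 5.319e+05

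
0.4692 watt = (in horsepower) 0.0006292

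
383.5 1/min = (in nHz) 6.392e+09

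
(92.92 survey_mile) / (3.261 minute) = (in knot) 1486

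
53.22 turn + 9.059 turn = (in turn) 62.28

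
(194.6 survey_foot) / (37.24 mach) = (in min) 7.796e-05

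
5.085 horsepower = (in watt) 3792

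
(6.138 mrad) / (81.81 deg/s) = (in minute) 7.165e-05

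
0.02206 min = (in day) 1.532e-05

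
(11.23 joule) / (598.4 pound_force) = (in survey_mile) 2.622e-06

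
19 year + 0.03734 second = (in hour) 1.664e+05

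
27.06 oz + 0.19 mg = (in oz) 27.06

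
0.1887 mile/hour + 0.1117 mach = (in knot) 74.1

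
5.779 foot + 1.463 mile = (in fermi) 2.356e+18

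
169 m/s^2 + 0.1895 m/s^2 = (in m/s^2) 169.2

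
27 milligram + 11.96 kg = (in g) 1.196e+04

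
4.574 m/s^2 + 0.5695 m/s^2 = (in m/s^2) 5.143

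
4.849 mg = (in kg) 4.849e-06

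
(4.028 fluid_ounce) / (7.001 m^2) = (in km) 1.702e-08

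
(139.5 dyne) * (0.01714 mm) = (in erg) 0.2391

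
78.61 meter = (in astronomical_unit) 5.255e-10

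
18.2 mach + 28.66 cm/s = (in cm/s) 6.197e+05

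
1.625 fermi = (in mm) 1.625e-12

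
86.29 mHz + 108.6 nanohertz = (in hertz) 0.08629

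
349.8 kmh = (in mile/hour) 217.4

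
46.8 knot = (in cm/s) 2408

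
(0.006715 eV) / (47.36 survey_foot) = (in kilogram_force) 7.6e-24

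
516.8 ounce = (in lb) 32.3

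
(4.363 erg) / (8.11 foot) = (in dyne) 0.01765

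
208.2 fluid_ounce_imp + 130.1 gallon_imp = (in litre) 597.4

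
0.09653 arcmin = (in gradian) 0.001788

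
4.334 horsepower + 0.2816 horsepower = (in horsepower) 4.616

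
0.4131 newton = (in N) 0.4131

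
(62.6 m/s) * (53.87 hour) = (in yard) 1.328e+07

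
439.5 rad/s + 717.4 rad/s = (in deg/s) 6.629e+04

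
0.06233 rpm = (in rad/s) 0.006527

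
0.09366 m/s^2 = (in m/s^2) 0.09366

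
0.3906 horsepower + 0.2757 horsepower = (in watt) 496.9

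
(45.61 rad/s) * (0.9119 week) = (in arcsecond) 5.189e+12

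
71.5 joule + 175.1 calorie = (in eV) 5.019e+21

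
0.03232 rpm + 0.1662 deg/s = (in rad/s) 0.006285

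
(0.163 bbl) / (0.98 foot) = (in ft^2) 0.9339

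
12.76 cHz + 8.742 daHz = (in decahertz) 8.755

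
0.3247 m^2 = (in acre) 8.024e-05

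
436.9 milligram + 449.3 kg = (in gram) 4.493e+05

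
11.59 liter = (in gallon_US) 3.062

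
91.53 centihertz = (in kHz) 0.0009153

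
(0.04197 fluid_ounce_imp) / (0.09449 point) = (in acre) 8.84e-06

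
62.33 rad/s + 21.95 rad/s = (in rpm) 804.8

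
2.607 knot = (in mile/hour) 3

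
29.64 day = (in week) 4.234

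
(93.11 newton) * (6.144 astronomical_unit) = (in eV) 5.341e+32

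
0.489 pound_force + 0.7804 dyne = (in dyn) 2.175e+05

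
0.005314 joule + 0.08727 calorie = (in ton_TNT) 8.854e-11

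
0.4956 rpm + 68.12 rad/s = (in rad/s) 68.17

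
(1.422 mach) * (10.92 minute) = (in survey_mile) 197.1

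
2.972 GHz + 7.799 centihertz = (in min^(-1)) 1.783e+11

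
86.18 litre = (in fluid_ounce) 2914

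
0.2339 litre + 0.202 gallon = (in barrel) 0.006281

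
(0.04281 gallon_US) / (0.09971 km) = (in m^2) 1.625e-06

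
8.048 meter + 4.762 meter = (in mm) 1.281e+04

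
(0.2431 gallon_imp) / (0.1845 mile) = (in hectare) 3.722e-10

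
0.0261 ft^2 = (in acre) 5.992e-07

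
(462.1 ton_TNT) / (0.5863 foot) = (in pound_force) 2.432e+12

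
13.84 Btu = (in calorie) 3490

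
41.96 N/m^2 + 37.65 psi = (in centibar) 259.6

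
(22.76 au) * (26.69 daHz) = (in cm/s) 9.088e+16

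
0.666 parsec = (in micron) 2.055e+22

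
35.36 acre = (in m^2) 1.431e+05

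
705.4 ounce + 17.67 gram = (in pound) 44.13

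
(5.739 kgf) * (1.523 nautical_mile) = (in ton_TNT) 3.794e-05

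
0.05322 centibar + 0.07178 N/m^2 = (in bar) 0.0005329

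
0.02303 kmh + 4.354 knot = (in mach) 0.006597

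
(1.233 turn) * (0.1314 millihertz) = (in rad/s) 0.001018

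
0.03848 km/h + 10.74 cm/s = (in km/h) 0.4251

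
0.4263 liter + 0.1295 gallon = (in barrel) 0.005765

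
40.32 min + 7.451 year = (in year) 7.451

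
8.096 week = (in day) 56.67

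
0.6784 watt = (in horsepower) 0.0009097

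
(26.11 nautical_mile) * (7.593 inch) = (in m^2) 9326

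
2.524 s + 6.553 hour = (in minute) 393.2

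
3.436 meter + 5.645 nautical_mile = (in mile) 6.498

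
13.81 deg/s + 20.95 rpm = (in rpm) 23.25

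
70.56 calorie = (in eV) 1.843e+21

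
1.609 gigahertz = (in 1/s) 1.609e+09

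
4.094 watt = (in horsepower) 0.00549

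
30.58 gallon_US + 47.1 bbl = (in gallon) 2009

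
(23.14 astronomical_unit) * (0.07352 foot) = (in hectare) 7.757e+06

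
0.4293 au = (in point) 1.82e+14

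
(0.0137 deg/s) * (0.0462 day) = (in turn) 0.1519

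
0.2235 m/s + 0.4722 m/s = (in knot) 1.352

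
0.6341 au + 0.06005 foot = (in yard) 1.037e+11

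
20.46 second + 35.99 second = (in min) 0.9408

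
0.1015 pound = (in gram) 46.04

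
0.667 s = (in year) 2.115e-08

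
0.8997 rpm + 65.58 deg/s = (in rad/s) 1.239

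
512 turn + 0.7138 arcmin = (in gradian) 2.048e+05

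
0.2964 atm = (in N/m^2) 3.003e+04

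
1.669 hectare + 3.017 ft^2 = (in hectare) 1.669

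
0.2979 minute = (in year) 5.668e-07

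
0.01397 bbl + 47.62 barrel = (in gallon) 2001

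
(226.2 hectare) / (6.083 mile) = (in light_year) 2.442e-14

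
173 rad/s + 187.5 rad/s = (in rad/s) 360.5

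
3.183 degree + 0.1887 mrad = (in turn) 0.008872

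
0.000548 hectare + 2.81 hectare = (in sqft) 3.025e+05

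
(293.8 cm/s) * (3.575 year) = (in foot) 1.087e+09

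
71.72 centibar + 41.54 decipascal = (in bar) 0.7172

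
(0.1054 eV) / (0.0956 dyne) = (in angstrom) 0.0001766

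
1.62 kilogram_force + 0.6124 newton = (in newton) 16.5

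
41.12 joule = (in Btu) 0.03897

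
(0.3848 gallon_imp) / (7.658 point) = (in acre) 0.00016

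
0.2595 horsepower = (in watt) 193.5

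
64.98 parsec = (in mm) 2.005e+21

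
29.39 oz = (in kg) 0.8332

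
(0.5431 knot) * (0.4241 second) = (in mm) 118.5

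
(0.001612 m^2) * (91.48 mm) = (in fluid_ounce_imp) 5.19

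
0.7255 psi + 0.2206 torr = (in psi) 0.7298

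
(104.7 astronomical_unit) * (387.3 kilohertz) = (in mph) 1.357e+19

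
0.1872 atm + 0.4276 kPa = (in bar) 0.194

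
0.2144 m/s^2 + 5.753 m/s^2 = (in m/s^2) 5.967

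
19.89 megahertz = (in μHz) 1.989e+13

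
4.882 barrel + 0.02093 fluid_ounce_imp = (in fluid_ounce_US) 2.625e+04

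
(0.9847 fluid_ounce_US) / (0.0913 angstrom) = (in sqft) 3.433e+07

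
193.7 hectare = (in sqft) 2.085e+07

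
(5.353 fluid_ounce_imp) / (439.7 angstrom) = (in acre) 0.8548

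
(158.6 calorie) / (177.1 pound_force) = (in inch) 33.16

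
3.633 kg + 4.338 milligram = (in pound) 8.009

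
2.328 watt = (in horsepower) 0.003122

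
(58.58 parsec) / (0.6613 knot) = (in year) 1.685e+11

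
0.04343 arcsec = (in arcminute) 0.0007238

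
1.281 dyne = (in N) 1.281e-05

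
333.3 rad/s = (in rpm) 3183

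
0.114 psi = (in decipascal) 7860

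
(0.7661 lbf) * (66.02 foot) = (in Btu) 0.065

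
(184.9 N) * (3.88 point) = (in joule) 0.2531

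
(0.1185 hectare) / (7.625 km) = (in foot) 0.5099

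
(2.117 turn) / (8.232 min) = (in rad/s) 0.02693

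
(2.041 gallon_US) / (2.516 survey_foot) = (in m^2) 0.01007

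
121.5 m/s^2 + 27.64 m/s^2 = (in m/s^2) 149.1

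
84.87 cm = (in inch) 33.41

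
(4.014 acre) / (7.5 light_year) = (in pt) 6.489e-10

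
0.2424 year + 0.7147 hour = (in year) 0.2425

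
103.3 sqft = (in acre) 0.002371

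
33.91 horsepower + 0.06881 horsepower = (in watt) 2.534e+04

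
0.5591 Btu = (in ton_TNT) 1.41e-07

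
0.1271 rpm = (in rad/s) 0.01331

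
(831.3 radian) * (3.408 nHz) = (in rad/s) 2.833e-06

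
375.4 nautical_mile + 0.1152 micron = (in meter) 6.952e+05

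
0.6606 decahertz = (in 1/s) 6.606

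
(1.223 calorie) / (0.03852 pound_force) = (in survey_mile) 0.01856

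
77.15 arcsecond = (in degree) 0.02143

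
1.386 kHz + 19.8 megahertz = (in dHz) 1.98e+08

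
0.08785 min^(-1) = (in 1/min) 0.08785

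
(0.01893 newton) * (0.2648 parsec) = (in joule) 1.547e+14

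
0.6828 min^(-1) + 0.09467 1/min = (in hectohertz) 0.0001296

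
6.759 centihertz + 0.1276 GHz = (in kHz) 1.276e+05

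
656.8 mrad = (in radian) 0.6568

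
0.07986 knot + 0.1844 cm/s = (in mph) 0.09603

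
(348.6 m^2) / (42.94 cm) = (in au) 5.427e-09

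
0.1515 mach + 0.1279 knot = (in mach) 0.1517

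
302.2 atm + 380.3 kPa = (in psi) 4496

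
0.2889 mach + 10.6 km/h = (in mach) 0.2975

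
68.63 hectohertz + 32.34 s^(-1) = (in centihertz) 6.895e+05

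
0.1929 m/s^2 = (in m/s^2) 0.1929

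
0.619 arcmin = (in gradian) 0.01146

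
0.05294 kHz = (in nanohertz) 5.294e+10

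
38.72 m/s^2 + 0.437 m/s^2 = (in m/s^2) 39.16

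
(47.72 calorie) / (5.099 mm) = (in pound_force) 8803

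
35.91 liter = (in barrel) 0.2259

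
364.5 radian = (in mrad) 3.645e+05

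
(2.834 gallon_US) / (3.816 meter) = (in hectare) 2.811e-07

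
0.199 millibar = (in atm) 0.0001964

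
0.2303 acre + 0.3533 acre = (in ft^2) 2.542e+04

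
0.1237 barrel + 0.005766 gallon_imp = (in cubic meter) 0.01969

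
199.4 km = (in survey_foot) 6.542e+05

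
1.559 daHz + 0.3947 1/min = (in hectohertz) 0.156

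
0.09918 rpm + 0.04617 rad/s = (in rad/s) 0.05656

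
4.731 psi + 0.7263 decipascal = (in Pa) 3.262e+04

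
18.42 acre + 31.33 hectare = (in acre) 95.84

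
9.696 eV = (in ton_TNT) 3.713e-28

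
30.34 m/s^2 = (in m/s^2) 30.34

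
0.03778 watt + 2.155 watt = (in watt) 2.193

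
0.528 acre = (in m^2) 2137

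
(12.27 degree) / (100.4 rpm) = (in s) 0.02037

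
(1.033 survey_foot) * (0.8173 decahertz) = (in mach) 0.007558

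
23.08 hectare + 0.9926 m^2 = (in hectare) 23.08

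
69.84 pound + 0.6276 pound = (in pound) 70.47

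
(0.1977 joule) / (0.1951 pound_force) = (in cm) 22.78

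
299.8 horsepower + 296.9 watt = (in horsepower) 300.2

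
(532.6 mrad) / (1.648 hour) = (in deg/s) 0.005144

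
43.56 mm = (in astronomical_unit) 2.912e-13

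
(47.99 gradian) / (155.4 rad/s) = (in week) 8.021e-09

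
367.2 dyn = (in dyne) 367.2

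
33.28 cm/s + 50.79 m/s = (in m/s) 51.12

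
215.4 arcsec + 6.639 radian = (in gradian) 422.7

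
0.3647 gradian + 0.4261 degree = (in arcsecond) 2716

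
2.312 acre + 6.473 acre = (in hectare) 3.555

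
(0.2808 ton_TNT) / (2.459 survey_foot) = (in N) 1.568e+09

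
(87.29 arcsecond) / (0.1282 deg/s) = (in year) 5.997e-09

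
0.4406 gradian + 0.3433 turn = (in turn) 0.3444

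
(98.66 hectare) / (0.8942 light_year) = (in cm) 1.166e-08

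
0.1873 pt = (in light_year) 6.984e-21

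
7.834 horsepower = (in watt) 5842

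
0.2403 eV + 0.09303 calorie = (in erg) 3.892e+06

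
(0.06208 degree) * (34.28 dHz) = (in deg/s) 0.2128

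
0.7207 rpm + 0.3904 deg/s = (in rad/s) 0.08229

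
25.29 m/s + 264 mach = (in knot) 1.748e+05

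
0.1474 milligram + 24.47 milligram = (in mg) 24.62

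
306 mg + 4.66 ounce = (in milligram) 1.324e+05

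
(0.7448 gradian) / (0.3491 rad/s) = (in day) 3.879e-07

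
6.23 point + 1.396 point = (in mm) 2.69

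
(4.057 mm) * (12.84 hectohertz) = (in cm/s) 520.9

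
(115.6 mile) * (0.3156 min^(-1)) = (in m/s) 978.6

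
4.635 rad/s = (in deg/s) 265.6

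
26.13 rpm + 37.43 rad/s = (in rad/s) 40.17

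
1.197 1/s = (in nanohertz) 1.197e+09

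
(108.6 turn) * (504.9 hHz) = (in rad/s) 3.445e+07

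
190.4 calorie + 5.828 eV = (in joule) 796.6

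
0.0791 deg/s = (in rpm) 0.01318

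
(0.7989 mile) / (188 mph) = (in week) 2.529e-05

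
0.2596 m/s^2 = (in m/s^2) 0.2596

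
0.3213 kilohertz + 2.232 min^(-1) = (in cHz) 3.213e+04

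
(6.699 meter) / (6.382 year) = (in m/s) 3.328e-08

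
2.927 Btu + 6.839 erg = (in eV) 1.927e+22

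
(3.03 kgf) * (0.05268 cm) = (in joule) 0.01565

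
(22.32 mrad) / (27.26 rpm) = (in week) 1.293e-08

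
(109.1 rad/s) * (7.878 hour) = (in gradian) 1.97e+08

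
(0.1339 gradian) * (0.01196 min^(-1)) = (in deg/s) 2.402e-05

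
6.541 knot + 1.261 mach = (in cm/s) 4.327e+04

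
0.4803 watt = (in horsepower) 0.0006441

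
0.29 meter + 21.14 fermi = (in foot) 0.9514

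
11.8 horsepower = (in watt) 8799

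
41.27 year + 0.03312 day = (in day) 1.506e+04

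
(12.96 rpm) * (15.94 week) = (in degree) 7.496e+08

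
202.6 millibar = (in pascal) 2.026e+04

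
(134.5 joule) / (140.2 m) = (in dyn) 9.593e+04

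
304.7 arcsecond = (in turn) 0.0002351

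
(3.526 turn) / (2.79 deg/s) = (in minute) 7.583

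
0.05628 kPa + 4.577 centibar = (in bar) 0.04633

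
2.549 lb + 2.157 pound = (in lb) 4.706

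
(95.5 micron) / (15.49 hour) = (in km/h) 6.165e-09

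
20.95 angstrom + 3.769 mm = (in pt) 10.68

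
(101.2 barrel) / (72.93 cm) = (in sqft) 237.5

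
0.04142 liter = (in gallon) 0.01094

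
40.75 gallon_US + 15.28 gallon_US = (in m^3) 0.2121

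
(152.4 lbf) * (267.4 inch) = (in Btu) 4.364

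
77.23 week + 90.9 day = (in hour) 1.516e+04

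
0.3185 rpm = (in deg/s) 1.911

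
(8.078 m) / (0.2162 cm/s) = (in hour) 1.038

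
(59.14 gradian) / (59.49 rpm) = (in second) 0.1491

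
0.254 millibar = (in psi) 0.003684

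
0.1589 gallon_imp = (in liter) 0.7224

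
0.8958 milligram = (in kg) 8.958e-07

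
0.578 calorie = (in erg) 2.418e+07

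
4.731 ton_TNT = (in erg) 1.979e+17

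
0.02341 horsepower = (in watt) 17.46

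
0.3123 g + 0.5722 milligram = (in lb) 0.0006898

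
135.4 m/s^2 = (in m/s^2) 135.4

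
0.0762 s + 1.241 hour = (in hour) 1.241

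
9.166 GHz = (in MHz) 9166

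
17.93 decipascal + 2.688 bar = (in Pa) 2.688e+05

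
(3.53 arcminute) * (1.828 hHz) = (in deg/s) 10.75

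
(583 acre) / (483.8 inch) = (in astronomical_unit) 1.283e-06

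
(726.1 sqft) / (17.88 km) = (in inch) 0.1485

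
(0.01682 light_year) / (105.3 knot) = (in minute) 4.896e+10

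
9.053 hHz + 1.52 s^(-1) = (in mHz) 9.068e+05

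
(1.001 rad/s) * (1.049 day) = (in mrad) 9.072e+07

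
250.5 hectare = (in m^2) 2.505e+06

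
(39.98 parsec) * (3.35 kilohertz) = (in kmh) 1.488e+22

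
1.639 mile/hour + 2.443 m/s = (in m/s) 3.176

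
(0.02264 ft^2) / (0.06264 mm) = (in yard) 36.72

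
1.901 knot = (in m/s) 0.978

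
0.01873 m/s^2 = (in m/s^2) 0.01873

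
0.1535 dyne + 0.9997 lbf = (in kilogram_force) 0.4535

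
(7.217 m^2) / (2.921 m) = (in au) 1.652e-11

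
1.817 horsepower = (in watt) 1355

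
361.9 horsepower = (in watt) 2.699e+05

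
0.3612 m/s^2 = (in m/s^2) 0.3612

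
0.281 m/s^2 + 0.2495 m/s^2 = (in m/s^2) 0.5305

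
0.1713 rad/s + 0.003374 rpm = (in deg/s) 9.835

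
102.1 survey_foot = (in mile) 0.01934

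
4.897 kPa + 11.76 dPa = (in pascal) 4898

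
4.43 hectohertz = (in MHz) 0.000443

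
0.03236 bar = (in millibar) 32.36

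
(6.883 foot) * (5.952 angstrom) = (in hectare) 1.249e-13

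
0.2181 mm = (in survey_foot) 0.0007155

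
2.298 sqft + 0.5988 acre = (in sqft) 2.609e+04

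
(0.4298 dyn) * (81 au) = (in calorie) 1.245e+07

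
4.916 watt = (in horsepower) 0.006592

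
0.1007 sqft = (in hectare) 9.355e-07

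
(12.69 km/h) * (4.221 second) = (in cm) 1488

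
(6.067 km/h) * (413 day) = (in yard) 6.577e+07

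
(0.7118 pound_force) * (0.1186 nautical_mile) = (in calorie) 166.2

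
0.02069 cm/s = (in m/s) 0.0002069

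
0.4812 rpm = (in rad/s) 0.05039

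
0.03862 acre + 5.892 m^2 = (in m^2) 162.2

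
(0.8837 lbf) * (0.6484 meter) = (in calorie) 0.6092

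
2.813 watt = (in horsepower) 0.003772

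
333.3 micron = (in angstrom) 3.333e+06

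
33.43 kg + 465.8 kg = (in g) 4.992e+05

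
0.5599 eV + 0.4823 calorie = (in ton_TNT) 4.823e-10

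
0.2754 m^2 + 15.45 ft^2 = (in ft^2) 18.41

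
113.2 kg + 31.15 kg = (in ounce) 5092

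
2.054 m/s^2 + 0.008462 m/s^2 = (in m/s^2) 2.062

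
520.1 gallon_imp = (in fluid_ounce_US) 7.995e+04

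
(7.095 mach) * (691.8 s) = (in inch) 6.58e+07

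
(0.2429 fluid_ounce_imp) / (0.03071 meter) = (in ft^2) 0.002419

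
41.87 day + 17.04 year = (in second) 5.41e+08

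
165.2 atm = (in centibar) 1.674e+04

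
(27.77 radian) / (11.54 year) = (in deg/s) 4.372e-06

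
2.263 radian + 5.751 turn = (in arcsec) 7.92e+06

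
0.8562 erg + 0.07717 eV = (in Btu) 8.115e-11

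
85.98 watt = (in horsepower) 0.1153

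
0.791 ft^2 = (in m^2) 0.07349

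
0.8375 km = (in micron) 8.375e+08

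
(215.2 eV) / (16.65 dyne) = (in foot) 6.794e-13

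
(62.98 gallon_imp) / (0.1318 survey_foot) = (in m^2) 7.127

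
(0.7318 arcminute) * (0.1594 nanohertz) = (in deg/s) 1.944e-12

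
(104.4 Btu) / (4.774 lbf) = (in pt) 1.47e+07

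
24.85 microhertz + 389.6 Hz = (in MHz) 0.0003896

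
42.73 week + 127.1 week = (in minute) 1.712e+06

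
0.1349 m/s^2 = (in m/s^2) 0.1349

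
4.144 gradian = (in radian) 0.06509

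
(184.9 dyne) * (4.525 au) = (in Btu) 1.186e+06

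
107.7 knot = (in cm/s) 5541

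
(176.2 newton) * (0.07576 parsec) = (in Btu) 3.904e+14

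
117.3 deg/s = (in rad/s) 2.047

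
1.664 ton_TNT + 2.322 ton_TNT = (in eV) 1.041e+29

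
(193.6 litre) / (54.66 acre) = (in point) 0.002481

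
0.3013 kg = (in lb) 0.6643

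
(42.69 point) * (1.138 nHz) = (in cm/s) 1.714e-09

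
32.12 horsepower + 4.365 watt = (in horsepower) 32.13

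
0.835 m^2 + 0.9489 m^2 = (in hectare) 0.0001784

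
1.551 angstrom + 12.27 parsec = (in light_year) 40.02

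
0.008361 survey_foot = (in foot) 0.008361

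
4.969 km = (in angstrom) 4.969e+13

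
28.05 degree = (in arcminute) 1683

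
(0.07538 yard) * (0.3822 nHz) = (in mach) 7.737e-14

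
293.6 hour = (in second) 1.057e+06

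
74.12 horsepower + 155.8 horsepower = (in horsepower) 229.9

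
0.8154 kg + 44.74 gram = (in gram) 860.1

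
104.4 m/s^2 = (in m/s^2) 104.4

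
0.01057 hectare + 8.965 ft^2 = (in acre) 0.02632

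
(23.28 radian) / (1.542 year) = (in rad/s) 4.787e-07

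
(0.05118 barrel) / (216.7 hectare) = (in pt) 1.064e-05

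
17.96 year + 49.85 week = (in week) 986.3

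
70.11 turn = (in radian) 440.5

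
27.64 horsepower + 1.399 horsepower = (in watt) 2.165e+04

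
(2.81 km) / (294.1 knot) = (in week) 3.071e-05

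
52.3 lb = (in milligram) 2.372e+07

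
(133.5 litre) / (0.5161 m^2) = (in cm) 25.87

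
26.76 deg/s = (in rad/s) 0.4671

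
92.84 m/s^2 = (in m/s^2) 92.84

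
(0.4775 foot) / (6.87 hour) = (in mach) 1.728e-08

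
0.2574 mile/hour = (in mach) 0.0003379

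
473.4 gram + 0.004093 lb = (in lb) 1.048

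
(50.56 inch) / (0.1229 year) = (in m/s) 3.313e-07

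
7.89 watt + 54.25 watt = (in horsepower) 0.08333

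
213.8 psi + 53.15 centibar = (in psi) 221.5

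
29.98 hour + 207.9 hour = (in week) 1.416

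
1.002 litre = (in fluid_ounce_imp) 35.27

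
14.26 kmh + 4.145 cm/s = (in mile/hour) 8.953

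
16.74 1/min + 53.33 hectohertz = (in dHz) 5.333e+04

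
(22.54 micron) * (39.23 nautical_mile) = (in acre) 0.0004047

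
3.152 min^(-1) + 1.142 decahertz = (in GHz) 1.147e-08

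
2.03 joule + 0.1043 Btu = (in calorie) 26.79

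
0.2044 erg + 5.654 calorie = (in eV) 1.477e+20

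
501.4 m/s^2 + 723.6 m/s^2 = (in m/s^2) 1225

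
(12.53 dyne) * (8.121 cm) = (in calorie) 2.432e-06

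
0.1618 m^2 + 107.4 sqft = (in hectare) 0.001014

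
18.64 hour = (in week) 0.111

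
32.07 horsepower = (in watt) 2.391e+04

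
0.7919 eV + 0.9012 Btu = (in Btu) 0.9012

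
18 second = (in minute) 0.3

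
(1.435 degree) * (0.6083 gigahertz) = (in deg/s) 8.729e+08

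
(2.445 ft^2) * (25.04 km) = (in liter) 5.688e+06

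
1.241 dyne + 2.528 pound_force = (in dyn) 1.125e+06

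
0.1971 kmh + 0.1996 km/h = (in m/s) 0.1102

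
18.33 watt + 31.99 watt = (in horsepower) 0.06748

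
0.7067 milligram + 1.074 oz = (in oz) 1.074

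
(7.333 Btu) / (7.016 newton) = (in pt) 3.126e+06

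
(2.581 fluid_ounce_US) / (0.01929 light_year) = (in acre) 1.034e-22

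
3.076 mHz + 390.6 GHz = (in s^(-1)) 3.906e+11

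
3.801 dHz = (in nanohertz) 3.801e+08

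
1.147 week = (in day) 8.029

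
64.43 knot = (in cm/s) 3315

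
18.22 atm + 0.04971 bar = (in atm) 18.27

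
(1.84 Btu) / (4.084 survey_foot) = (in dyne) 1.56e+08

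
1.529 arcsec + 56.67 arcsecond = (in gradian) 0.01796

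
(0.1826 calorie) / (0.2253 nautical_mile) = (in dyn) 183.1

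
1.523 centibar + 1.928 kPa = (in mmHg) 25.88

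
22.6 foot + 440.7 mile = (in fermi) 7.092e+20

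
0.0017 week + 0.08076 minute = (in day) 0.01196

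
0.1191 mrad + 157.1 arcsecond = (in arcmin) 3.028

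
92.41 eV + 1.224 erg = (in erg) 1.224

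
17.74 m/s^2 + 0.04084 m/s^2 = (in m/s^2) 17.78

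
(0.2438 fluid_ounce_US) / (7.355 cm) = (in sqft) 0.001055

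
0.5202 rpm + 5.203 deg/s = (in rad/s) 0.1453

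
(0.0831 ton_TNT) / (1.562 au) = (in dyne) 148.8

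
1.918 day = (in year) 0.005255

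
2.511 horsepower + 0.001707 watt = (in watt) 1872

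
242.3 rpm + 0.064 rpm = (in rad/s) 25.38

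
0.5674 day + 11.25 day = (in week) 1.688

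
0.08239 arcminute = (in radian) 2.397e-05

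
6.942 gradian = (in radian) 0.109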